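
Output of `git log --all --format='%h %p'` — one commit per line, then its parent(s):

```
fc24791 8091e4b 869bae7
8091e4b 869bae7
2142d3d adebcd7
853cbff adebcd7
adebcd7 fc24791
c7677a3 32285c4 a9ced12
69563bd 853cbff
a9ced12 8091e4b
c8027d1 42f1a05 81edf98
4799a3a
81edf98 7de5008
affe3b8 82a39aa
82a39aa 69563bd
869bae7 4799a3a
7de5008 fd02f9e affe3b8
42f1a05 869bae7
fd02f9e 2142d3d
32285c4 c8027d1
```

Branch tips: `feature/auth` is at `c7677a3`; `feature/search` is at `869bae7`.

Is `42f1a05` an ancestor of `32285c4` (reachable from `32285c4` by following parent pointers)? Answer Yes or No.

Yes

Ancestors of 32285c4 (commits reachable by following parents): {2142d3d, 32285c4, 42f1a05, 4799a3a, 69563bd, 7de5008, 8091e4b, 81edf98, 82a39aa, 853cbff, 869bae7, adebcd7, affe3b8, c8027d1, fc24791, fd02f9e}.
42f1a05 is in that set, so it is an ancestor of 32285c4.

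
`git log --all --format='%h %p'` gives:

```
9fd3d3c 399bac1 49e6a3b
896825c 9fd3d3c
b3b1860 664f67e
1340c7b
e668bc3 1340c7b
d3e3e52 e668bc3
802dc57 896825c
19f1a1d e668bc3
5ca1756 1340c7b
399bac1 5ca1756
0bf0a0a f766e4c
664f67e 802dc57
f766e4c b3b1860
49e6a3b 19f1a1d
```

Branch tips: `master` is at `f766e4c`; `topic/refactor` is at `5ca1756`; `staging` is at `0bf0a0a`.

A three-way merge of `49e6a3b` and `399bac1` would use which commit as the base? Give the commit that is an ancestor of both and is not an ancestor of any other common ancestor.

1340c7b

Ancestors of 49e6a3b: {1340c7b, 19f1a1d, 49e6a3b, e668bc3}.
Ancestors of 399bac1: {1340c7b, 399bac1, 5ca1756}.
Common ancestors: {1340c7b}.
The only common ancestor is 1340c7b, so it is the merge base.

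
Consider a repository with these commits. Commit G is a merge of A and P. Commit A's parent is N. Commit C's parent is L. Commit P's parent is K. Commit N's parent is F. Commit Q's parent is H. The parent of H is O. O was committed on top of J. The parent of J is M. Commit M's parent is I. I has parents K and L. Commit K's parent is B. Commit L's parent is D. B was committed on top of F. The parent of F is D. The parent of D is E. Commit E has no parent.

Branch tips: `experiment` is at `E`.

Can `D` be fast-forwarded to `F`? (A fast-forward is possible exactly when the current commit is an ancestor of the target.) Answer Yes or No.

A fast-forward from D to F is possible iff D is an ancestor of F.
Ancestors of F: {D, E, F}.
D is among them, so fast-forward is possible.

Yes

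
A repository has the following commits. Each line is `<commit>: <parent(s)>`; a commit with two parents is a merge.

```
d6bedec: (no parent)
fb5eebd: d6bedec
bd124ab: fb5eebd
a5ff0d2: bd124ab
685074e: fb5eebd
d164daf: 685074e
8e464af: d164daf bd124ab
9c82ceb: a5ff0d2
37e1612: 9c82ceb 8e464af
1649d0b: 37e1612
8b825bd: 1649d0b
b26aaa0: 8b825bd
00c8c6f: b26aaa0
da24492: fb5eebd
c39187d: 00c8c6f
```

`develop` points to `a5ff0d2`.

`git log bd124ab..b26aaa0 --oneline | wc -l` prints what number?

9

Reachable from b26aaa0: {1649d0b, 37e1612, 685074e, 8b825bd, 8e464af, 9c82ceb, a5ff0d2, b26aaa0, bd124ab, d164daf, d6bedec, fb5eebd}.
Reachable from bd124ab: {bd124ab, d6bedec, fb5eebd}.
In b26aaa0's history but not bd124ab's: {1649d0b, 37e1612, 685074e, 8b825bd, 8e464af, 9c82ceb, a5ff0d2, b26aaa0, d164daf} — 9 commits.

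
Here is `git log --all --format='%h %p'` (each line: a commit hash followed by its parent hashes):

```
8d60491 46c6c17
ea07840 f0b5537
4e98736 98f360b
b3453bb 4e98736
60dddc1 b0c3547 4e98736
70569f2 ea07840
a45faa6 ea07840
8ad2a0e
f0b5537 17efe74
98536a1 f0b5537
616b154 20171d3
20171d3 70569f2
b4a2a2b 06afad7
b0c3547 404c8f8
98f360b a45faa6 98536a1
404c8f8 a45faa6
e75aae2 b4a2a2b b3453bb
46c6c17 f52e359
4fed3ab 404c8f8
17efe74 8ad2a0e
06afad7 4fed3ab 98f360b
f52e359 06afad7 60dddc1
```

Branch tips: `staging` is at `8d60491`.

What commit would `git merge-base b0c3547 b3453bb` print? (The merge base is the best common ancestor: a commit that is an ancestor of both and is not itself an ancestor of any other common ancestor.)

a45faa6

Ancestors of b0c3547: {17efe74, 404c8f8, 8ad2a0e, a45faa6, b0c3547, ea07840, f0b5537}.
Ancestors of b3453bb: {17efe74, 4e98736, 8ad2a0e, 98536a1, 98f360b, a45faa6, b3453bb, ea07840, f0b5537}.
Common ancestors: {17efe74, 8ad2a0e, a45faa6, ea07840, f0b5537}.
Among these, a45faa6 is not an ancestor of any other common ancestor — it is the merge base.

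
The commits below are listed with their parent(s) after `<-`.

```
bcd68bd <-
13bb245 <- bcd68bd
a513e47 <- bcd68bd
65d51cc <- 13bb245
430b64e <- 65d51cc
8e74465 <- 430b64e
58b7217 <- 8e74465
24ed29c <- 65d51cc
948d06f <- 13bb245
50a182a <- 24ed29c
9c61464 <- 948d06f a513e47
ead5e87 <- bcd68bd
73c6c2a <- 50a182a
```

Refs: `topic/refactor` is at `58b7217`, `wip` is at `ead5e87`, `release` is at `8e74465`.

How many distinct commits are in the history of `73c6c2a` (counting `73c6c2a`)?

Walking parent pointers from 73c6c2a: reachable set = {13bb245, 24ed29c, 50a182a, 65d51cc, 73c6c2a, bcd68bd}.
That is 6 commits.

6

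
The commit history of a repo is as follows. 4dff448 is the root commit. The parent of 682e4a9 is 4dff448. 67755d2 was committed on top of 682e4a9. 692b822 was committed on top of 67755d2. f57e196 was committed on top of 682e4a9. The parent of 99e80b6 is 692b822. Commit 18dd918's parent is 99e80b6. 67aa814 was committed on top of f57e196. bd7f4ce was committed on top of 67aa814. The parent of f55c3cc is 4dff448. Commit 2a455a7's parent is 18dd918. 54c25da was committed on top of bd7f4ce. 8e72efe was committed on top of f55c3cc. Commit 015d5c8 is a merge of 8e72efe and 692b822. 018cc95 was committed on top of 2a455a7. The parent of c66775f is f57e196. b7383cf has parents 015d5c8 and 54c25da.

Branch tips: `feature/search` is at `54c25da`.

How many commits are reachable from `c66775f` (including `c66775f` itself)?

Walking parent pointers from c66775f: reachable set = {4dff448, 682e4a9, c66775f, f57e196}.
That is 4 commits.

4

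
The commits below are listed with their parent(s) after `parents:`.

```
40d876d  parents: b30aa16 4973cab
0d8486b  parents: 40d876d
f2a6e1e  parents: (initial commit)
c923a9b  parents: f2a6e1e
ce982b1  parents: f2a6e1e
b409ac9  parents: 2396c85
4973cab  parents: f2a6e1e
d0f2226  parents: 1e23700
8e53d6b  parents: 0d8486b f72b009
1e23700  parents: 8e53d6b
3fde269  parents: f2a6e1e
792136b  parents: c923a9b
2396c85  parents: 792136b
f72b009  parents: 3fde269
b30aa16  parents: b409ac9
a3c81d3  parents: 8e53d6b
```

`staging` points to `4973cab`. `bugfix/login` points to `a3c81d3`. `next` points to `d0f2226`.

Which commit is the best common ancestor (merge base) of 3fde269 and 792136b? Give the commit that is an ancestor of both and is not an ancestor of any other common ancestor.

f2a6e1e

Ancestors of 3fde269: {3fde269, f2a6e1e}.
Ancestors of 792136b: {792136b, c923a9b, f2a6e1e}.
Common ancestors: {f2a6e1e}.
The only common ancestor is f2a6e1e, so it is the merge base.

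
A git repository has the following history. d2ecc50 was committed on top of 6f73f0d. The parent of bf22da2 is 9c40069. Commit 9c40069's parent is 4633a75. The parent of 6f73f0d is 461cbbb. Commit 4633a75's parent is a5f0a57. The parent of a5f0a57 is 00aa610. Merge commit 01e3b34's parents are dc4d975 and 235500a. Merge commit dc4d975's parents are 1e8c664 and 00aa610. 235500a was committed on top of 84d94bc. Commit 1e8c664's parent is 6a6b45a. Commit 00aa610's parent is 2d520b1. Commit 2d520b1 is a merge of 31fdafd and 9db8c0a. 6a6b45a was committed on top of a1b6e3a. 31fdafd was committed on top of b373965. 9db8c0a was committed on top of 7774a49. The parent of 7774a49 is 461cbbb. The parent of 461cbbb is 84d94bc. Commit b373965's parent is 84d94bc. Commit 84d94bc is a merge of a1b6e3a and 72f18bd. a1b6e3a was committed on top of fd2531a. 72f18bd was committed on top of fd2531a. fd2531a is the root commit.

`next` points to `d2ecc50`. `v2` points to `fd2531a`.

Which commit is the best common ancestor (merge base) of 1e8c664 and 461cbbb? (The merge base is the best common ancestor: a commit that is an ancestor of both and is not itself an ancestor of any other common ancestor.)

Ancestors of 1e8c664: {1e8c664, 6a6b45a, a1b6e3a, fd2531a}.
Ancestors of 461cbbb: {461cbbb, 72f18bd, 84d94bc, a1b6e3a, fd2531a}.
Common ancestors: {a1b6e3a, fd2531a}.
Among these, a1b6e3a is not an ancestor of any other common ancestor — it is the merge base.

a1b6e3a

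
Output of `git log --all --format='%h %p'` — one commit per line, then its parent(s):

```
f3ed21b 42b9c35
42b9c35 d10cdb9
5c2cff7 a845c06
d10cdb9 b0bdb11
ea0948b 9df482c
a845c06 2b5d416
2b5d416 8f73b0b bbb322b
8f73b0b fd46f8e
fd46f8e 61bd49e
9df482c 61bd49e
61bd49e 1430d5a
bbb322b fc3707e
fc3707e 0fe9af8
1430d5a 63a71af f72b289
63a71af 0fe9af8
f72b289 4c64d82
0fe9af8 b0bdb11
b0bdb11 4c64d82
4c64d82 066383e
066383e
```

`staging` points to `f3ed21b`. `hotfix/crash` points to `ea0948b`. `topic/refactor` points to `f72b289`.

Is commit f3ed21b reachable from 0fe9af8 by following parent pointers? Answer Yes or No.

Ancestors of 0fe9af8: {066383e, 0fe9af8, 4c64d82, b0bdb11}.
f3ed21b is not in that set, so it is not an ancestor of 0fe9af8.

No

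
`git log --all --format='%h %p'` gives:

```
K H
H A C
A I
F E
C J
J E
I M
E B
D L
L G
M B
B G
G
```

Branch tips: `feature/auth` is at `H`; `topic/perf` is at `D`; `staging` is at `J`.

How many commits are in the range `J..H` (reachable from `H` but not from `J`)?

Reachable from H: {A, B, C, E, G, H, I, J, M}.
Reachable from J: {B, E, G, J}.
In H's history but not J's: {A, C, H, I, M} — 5 commits.

5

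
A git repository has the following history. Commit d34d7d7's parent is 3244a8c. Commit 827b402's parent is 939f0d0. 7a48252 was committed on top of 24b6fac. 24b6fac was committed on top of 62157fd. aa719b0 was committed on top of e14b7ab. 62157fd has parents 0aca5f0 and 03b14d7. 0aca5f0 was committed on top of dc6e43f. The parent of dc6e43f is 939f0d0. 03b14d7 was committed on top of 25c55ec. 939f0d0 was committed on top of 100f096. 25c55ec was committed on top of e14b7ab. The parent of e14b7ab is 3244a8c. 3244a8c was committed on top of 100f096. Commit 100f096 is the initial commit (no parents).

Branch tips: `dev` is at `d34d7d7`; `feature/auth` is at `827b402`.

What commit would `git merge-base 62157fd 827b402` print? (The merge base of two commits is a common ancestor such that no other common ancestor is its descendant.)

Ancestors of 62157fd: {03b14d7, 0aca5f0, 100f096, 25c55ec, 3244a8c, 62157fd, 939f0d0, dc6e43f, e14b7ab}.
Ancestors of 827b402: {100f096, 827b402, 939f0d0}.
Common ancestors: {100f096, 939f0d0}.
Among these, 939f0d0 is not an ancestor of any other common ancestor — it is the merge base.

939f0d0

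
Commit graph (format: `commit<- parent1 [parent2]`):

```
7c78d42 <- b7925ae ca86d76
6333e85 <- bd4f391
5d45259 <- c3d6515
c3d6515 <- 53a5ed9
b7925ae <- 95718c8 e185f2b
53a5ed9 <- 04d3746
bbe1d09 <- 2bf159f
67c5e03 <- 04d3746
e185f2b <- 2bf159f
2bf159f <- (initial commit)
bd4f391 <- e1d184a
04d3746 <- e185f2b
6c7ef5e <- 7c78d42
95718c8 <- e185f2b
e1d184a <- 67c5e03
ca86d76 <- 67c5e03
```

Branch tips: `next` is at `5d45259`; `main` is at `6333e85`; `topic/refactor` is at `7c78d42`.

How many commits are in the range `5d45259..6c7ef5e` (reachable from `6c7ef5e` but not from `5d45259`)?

Reachable from 6c7ef5e: {04d3746, 2bf159f, 67c5e03, 6c7ef5e, 7c78d42, 95718c8, b7925ae, ca86d76, e185f2b}.
Reachable from 5d45259: {04d3746, 2bf159f, 53a5ed9, 5d45259, c3d6515, e185f2b}.
In 6c7ef5e's history but not 5d45259's: {67c5e03, 6c7ef5e, 7c78d42, 95718c8, b7925ae, ca86d76} — 6 commits.

6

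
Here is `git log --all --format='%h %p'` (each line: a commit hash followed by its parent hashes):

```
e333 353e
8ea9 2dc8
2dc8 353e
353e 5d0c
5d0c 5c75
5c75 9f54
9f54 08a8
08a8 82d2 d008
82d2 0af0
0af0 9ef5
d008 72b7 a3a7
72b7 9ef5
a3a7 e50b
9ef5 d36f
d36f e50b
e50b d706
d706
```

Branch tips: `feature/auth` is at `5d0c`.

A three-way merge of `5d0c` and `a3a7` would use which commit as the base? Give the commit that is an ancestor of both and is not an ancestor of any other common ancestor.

Ancestors of 5d0c: {08a8, 0af0, 5c75, 5d0c, 72b7, 82d2, 9ef5, 9f54, a3a7, d008, d36f, d706, e50b}.
Ancestors of a3a7: {a3a7, d706, e50b}.
Common ancestors: {a3a7, d706, e50b}.
Among these, a3a7 is not an ancestor of any other common ancestor — it is the merge base.

a3a7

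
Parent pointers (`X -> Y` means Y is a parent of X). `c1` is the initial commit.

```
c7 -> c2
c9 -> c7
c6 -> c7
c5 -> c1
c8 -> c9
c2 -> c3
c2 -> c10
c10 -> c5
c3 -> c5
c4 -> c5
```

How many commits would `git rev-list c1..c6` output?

Reachable from c6: {c1, c10, c2, c3, c5, c6, c7}.
Reachable from c1: {c1}.
In c6's history but not c1's: {c10, c2, c3, c5, c6, c7} — 6 commits.

6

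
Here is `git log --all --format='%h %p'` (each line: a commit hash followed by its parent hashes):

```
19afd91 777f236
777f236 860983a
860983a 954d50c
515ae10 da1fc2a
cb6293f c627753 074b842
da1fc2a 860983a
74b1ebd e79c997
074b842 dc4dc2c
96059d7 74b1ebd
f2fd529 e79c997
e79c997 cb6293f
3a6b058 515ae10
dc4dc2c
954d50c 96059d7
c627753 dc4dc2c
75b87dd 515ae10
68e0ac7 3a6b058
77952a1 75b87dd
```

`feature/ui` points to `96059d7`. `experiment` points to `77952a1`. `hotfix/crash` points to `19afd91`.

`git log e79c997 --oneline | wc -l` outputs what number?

5

Walking parent pointers from e79c997: reachable set = {074b842, c627753, cb6293f, dc4dc2c, e79c997}.
That is 5 commits.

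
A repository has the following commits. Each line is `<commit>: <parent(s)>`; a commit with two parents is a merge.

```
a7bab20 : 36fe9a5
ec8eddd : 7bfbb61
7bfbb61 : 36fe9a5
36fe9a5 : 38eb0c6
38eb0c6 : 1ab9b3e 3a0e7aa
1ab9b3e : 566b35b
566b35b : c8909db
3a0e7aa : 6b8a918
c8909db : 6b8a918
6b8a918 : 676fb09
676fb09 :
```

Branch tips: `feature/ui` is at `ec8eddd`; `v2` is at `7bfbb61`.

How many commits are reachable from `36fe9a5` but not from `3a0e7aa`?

5

Reachable from 36fe9a5: {1ab9b3e, 36fe9a5, 38eb0c6, 3a0e7aa, 566b35b, 676fb09, 6b8a918, c8909db}.
Reachable from 3a0e7aa: {3a0e7aa, 676fb09, 6b8a918}.
In 36fe9a5's history but not 3a0e7aa's: {1ab9b3e, 36fe9a5, 38eb0c6, 566b35b, c8909db} — 5 commits.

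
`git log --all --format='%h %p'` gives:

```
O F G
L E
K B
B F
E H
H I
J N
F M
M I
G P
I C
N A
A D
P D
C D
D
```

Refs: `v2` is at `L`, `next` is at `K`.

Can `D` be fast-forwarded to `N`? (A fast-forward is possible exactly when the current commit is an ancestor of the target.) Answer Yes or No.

Yes

A fast-forward from D to N is possible iff D is an ancestor of N.
Ancestors of N: {A, D, N}.
D is among them, so fast-forward is possible.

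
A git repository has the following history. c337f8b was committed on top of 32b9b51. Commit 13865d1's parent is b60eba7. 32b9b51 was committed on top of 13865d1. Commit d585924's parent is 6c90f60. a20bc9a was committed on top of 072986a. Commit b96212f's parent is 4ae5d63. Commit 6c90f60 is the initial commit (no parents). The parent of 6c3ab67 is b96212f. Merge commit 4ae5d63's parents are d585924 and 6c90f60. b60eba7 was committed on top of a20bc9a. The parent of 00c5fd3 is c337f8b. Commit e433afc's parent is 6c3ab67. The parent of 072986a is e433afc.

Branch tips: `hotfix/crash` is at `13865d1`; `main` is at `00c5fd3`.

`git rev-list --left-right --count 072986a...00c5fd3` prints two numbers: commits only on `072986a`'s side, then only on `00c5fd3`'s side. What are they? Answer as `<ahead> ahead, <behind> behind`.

0 ahead, 6 behind

Reachable from 072986a: {072986a, 4ae5d63, 6c3ab67, 6c90f60, b96212f, d585924, e433afc}.
Reachable from 00c5fd3: {00c5fd3, 072986a, 13865d1, 32b9b51, 4ae5d63, 6c3ab67, 6c90f60, a20bc9a, b60eba7, b96212f, c337f8b, d585924, e433afc}.
Only in 072986a's history (ahead): {} — 0.
Only in 00c5fd3's history (behind): {00c5fd3, 13865d1, 32b9b51, a20bc9a, b60eba7, c337f8b} — 6.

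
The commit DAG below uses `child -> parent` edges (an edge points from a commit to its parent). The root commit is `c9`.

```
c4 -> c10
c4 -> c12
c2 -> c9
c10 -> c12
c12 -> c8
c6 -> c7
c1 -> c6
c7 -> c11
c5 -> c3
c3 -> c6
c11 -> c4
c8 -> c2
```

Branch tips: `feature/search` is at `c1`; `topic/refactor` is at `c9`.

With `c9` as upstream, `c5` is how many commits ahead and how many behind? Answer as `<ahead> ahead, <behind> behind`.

10 ahead, 0 behind

Reachable from c5: {c10, c11, c12, c2, c3, c4, c5, c6, c7, c8, c9}.
Reachable from c9: {c9}.
Only in c5's history (ahead): {c10, c11, c12, c2, c3, c4, c5, c6, c7, c8} — 10.
Only in c9's history (behind): {} — 0.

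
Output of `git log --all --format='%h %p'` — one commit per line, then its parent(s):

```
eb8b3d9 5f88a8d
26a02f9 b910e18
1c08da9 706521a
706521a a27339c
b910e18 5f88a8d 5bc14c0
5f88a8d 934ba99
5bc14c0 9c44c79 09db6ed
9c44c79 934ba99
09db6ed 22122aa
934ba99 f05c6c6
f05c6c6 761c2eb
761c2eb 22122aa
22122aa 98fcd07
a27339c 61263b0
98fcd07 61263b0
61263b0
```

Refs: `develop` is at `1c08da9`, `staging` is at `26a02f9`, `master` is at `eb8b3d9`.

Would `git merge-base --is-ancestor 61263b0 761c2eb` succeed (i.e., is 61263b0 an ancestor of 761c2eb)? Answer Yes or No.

Yes

Ancestors of 761c2eb (commits reachable by following parents): {22122aa, 61263b0, 761c2eb, 98fcd07}.
61263b0 is in that set, so it is an ancestor of 761c2eb.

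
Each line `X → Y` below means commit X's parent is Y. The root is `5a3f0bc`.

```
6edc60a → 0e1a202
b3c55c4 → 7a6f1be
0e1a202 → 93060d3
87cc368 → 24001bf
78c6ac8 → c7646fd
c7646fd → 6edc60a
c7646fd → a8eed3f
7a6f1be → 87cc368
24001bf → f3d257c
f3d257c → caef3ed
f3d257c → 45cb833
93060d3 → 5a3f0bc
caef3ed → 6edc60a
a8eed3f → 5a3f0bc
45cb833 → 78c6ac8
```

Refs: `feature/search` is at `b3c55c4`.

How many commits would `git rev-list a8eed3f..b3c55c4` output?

Reachable from b3c55c4: {0e1a202, 24001bf, 45cb833, 5a3f0bc, 6edc60a, 78c6ac8, 7a6f1be, 87cc368, 93060d3, a8eed3f, b3c55c4, c7646fd, caef3ed, f3d257c}.
Reachable from a8eed3f: {5a3f0bc, a8eed3f}.
In b3c55c4's history but not a8eed3f's: {0e1a202, 24001bf, 45cb833, 6edc60a, 78c6ac8, 7a6f1be, 87cc368, 93060d3, b3c55c4, c7646fd, caef3ed, f3d257c} — 12 commits.

12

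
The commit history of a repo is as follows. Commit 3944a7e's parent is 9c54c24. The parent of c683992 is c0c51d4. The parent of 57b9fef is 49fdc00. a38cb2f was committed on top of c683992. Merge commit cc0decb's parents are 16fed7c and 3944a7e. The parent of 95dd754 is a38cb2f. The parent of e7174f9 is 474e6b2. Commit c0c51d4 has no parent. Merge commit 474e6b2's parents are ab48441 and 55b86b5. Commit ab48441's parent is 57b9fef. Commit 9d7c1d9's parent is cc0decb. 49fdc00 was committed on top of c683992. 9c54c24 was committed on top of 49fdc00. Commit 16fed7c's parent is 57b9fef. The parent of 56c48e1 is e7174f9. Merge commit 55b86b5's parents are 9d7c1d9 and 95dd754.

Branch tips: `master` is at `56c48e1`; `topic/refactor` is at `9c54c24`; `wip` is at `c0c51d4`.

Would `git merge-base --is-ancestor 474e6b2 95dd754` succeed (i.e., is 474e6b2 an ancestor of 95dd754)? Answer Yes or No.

Ancestors of 95dd754: {95dd754, a38cb2f, c0c51d4, c683992}.
474e6b2 is not in that set, so it is not an ancestor of 95dd754.

No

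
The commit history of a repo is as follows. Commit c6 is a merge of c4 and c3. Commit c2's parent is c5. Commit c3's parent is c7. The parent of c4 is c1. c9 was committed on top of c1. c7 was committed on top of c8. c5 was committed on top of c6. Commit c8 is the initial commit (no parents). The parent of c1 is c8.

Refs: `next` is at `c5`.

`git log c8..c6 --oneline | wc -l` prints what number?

5

Reachable from c6: {c1, c3, c4, c6, c7, c8}.
Reachable from c8: {c8}.
In c6's history but not c8's: {c1, c3, c4, c6, c7} — 5 commits.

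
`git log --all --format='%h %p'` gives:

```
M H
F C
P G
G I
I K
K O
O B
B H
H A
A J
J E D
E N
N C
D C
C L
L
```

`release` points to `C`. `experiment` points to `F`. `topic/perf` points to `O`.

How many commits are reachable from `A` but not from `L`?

Reachable from A: {A, C, D, E, J, L, N}.
Reachable from L: {L}.
In A's history but not L's: {A, C, D, E, J, N} — 6 commits.

6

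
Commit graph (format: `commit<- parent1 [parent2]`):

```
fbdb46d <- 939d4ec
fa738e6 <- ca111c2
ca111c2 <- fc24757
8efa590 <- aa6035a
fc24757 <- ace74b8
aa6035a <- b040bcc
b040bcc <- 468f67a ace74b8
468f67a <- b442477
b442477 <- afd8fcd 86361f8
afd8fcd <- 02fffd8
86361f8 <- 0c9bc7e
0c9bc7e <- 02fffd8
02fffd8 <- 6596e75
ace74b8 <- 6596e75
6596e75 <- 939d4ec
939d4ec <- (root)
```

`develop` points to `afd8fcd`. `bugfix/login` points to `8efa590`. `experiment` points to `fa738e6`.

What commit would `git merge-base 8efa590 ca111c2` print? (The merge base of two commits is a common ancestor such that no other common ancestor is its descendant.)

Ancestors of 8efa590: {02fffd8, 0c9bc7e, 468f67a, 6596e75, 86361f8, 8efa590, 939d4ec, aa6035a, ace74b8, afd8fcd, b040bcc, b442477}.
Ancestors of ca111c2: {6596e75, 939d4ec, ace74b8, ca111c2, fc24757}.
Common ancestors: {6596e75, 939d4ec, ace74b8}.
Among these, ace74b8 is not an ancestor of any other common ancestor — it is the merge base.

ace74b8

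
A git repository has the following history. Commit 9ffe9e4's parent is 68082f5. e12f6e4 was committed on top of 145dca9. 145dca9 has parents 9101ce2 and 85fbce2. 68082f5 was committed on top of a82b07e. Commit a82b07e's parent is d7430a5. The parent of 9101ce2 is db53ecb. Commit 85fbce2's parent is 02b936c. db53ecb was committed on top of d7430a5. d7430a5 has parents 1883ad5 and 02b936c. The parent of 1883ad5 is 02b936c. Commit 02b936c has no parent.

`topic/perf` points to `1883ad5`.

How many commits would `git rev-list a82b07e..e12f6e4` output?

5

Reachable from e12f6e4: {02b936c, 145dca9, 1883ad5, 85fbce2, 9101ce2, d7430a5, db53ecb, e12f6e4}.
Reachable from a82b07e: {02b936c, 1883ad5, a82b07e, d7430a5}.
In e12f6e4's history but not a82b07e's: {145dca9, 85fbce2, 9101ce2, db53ecb, e12f6e4} — 5 commits.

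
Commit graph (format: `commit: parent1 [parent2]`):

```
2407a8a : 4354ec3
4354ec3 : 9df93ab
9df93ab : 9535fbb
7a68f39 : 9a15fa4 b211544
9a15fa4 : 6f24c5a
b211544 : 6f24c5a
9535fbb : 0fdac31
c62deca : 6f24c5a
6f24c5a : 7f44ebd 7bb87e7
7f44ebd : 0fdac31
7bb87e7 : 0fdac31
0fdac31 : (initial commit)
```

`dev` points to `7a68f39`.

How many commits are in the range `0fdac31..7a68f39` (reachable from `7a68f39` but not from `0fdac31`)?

6

Reachable from 7a68f39: {0fdac31, 6f24c5a, 7a68f39, 7bb87e7, 7f44ebd, 9a15fa4, b211544}.
Reachable from 0fdac31: {0fdac31}.
In 7a68f39's history but not 0fdac31's: {6f24c5a, 7a68f39, 7bb87e7, 7f44ebd, 9a15fa4, b211544} — 6 commits.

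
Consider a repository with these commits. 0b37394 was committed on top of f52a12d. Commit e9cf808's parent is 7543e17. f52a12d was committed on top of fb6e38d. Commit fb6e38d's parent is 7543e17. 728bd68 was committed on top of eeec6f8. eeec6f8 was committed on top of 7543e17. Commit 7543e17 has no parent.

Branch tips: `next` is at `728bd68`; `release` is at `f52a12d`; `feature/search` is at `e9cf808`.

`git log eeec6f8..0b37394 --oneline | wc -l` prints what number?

Reachable from 0b37394: {0b37394, 7543e17, f52a12d, fb6e38d}.
Reachable from eeec6f8: {7543e17, eeec6f8}.
In 0b37394's history but not eeec6f8's: {0b37394, f52a12d, fb6e38d} — 3 commits.

3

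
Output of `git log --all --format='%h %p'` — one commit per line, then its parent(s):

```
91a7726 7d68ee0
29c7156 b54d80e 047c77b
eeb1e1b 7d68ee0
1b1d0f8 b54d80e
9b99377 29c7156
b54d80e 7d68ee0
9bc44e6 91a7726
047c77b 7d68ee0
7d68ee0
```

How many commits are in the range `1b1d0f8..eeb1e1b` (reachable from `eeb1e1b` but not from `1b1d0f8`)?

Reachable from eeb1e1b: {7d68ee0, eeb1e1b}.
Reachable from 1b1d0f8: {1b1d0f8, 7d68ee0, b54d80e}.
In eeb1e1b's history but not 1b1d0f8's: {eeb1e1b} — 1 commit.

1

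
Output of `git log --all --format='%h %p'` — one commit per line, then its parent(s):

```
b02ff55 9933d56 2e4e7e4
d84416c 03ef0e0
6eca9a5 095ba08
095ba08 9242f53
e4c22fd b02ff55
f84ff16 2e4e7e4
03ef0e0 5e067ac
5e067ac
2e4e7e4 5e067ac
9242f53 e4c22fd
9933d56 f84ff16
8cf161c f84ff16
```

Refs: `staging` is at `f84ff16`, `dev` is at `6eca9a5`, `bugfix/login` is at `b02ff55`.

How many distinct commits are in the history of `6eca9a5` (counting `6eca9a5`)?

9

Walking parent pointers from 6eca9a5: reachable set = {095ba08, 2e4e7e4, 5e067ac, 6eca9a5, 9242f53, 9933d56, b02ff55, e4c22fd, f84ff16}.
That is 9 commits.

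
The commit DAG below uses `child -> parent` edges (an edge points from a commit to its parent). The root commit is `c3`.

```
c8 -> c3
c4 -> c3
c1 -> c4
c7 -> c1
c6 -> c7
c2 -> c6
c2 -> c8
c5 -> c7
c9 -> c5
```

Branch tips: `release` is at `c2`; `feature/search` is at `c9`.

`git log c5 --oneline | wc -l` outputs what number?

5

Walking parent pointers from c5: reachable set = {c1, c3, c4, c5, c7}.
That is 5 commits.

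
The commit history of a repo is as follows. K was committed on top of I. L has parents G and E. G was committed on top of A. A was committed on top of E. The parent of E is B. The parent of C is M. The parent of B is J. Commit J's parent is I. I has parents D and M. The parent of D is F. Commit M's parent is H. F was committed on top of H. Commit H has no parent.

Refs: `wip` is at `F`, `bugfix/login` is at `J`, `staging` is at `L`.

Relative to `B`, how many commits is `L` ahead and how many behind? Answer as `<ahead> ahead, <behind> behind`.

4 ahead, 0 behind

Reachable from L: {A, B, D, E, F, G, H, I, J, L, M}.
Reachable from B: {B, D, F, H, I, J, M}.
Only in L's history (ahead): {A, E, G, L} — 4.
Only in B's history (behind): {} — 0.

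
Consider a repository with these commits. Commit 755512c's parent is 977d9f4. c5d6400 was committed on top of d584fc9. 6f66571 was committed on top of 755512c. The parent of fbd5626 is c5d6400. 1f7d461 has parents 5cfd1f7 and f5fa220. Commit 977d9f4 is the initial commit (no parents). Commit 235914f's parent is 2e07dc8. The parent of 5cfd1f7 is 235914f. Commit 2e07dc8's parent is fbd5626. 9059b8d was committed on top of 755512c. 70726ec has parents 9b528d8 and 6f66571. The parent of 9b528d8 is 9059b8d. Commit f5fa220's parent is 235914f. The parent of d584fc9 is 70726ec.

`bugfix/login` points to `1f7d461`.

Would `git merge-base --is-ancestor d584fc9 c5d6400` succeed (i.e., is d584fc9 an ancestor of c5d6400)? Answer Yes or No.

Ancestors of c5d6400 (commits reachable by following parents): {6f66571, 70726ec, 755512c, 9059b8d, 977d9f4, 9b528d8, c5d6400, d584fc9}.
d584fc9 is in that set, so it is an ancestor of c5d6400.

Yes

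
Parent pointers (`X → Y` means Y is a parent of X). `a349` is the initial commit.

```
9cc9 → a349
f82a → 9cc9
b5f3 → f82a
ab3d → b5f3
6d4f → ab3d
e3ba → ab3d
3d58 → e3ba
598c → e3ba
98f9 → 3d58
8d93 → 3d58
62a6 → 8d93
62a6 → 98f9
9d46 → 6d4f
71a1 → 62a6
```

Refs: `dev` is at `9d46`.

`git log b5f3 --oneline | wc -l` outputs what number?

Walking parent pointers from b5f3: reachable set = {9cc9, a349, b5f3, f82a}.
That is 4 commits.

4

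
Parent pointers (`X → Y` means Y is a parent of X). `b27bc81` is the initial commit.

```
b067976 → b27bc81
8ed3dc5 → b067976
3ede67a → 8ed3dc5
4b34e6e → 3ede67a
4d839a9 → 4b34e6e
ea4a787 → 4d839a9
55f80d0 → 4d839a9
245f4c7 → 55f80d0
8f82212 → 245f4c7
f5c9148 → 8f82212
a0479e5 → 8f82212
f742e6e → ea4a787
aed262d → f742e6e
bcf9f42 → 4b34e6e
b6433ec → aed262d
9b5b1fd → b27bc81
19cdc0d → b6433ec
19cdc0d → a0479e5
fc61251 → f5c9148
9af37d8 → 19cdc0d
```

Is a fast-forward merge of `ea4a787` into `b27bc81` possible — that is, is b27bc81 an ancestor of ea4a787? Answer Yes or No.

Yes

A fast-forward from b27bc81 to ea4a787 is possible iff b27bc81 is an ancestor of ea4a787.
Ancestors of ea4a787: {3ede67a, 4b34e6e, 4d839a9, 8ed3dc5, b067976, b27bc81, ea4a787}.
b27bc81 is among them, so fast-forward is possible.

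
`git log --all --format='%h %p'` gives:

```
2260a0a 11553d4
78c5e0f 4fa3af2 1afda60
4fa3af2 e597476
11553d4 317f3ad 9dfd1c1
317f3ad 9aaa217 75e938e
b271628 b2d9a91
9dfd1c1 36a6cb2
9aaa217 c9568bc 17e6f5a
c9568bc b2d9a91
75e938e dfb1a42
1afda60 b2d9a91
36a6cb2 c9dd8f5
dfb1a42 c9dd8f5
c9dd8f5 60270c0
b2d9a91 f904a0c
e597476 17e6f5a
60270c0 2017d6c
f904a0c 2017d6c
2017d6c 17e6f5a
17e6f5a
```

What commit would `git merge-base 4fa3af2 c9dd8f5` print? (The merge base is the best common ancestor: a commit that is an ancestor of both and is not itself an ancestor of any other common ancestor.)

Ancestors of 4fa3af2: {17e6f5a, 4fa3af2, e597476}.
Ancestors of c9dd8f5: {17e6f5a, 2017d6c, 60270c0, c9dd8f5}.
Common ancestors: {17e6f5a}.
The only common ancestor is 17e6f5a, so it is the merge base.

17e6f5a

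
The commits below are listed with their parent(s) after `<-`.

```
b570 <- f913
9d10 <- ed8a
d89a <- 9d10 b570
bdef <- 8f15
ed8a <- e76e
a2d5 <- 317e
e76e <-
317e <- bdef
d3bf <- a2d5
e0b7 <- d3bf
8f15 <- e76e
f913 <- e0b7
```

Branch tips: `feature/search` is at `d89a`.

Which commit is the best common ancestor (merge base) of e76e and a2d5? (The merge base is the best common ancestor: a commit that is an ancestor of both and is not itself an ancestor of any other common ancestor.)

e76e

Ancestors of e76e: {e76e}.
Ancestors of a2d5: {317e, 8f15, a2d5, bdef, e76e}.
Common ancestors: {e76e}.
The only common ancestor is e76e, so it is the merge base.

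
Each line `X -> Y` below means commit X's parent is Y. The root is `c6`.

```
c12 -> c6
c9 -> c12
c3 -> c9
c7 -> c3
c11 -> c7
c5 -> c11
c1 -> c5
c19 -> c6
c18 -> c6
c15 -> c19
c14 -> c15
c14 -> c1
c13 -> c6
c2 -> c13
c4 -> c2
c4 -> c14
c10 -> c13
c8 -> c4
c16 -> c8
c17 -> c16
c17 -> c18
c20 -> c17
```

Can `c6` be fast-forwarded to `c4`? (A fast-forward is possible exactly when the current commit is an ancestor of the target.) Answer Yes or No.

A fast-forward from c6 to c4 is possible iff c6 is an ancestor of c4.
Ancestors of c4: {c1, c11, c12, c13, c14, c15, c19, c2, c3, c4, c5, c6, c7, c9}.
c6 is among them, so fast-forward is possible.

Yes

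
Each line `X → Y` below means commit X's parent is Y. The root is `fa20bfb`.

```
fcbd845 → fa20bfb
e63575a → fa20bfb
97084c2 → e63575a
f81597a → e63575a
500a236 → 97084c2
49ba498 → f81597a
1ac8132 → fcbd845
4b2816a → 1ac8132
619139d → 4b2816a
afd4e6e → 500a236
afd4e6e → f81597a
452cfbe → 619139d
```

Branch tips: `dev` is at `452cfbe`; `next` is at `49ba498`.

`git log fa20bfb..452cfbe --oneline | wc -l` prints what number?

Reachable from 452cfbe: {1ac8132, 452cfbe, 4b2816a, 619139d, fa20bfb, fcbd845}.
Reachable from fa20bfb: {fa20bfb}.
In 452cfbe's history but not fa20bfb's: {1ac8132, 452cfbe, 4b2816a, 619139d, fcbd845} — 5 commits.

5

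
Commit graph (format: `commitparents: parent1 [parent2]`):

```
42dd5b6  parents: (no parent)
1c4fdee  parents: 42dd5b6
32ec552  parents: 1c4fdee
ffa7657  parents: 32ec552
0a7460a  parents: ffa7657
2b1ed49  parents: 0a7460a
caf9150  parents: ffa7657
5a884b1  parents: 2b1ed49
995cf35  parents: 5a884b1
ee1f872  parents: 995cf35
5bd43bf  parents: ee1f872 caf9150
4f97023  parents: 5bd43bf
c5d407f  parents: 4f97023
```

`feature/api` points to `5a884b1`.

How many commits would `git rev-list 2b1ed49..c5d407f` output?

Reachable from c5d407f: {0a7460a, 1c4fdee, 2b1ed49, 32ec552, 42dd5b6, 4f97023, 5a884b1, 5bd43bf, 995cf35, c5d407f, caf9150, ee1f872, ffa7657}.
Reachable from 2b1ed49: {0a7460a, 1c4fdee, 2b1ed49, 32ec552, 42dd5b6, ffa7657}.
In c5d407f's history but not 2b1ed49's: {4f97023, 5a884b1, 5bd43bf, 995cf35, c5d407f, caf9150, ee1f872} — 7 commits.

7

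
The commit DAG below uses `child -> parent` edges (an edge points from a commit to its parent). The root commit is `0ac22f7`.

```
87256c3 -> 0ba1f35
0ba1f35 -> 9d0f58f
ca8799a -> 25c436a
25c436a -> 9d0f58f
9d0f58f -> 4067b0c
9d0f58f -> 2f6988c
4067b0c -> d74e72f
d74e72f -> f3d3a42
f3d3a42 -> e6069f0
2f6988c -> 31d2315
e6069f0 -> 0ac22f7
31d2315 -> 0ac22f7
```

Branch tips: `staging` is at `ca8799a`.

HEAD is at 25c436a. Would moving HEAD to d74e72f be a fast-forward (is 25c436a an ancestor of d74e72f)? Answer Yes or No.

A fast-forward from 25c436a to d74e72f is possible iff 25c436a is an ancestor of d74e72f.
Ancestors of d74e72f: {0ac22f7, d74e72f, e6069f0, f3d3a42}.
25c436a is not among them, so fast-forward is not possible.

No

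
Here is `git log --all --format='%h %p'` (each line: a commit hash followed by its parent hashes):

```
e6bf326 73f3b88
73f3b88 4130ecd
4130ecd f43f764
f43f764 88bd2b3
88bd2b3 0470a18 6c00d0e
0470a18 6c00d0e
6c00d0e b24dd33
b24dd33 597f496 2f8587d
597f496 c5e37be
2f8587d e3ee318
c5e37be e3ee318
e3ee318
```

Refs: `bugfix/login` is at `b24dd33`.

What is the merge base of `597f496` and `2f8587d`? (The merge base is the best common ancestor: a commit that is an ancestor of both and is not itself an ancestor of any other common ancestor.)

e3ee318

Ancestors of 597f496: {597f496, c5e37be, e3ee318}.
Ancestors of 2f8587d: {2f8587d, e3ee318}.
Common ancestors: {e3ee318}.
The only common ancestor is e3ee318, so it is the merge base.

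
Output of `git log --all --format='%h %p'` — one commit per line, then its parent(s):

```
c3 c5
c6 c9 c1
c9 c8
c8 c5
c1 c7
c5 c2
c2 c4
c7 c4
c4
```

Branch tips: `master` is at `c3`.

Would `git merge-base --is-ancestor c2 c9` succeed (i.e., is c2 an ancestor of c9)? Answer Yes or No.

Yes

Ancestors of c9 (commits reachable by following parents): {c2, c4, c5, c8, c9}.
c2 is in that set, so it is an ancestor of c9.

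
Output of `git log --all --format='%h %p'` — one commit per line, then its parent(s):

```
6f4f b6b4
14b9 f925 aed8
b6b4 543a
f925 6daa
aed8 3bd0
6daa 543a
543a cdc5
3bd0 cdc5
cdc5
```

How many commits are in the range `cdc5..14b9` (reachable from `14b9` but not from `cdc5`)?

6

Reachable from 14b9: {14b9, 3bd0, 543a, 6daa, aed8, cdc5, f925}.
Reachable from cdc5: {cdc5}.
In 14b9's history but not cdc5's: {14b9, 3bd0, 543a, 6daa, aed8, f925} — 6 commits.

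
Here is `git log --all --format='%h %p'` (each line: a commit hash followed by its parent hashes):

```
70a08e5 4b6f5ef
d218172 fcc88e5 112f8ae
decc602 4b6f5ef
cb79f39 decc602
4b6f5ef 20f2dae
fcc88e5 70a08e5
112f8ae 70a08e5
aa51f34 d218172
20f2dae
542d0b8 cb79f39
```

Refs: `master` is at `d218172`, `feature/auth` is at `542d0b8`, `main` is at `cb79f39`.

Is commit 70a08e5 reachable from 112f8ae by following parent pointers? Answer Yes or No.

Ancestors of 112f8ae (commits reachable by following parents): {112f8ae, 20f2dae, 4b6f5ef, 70a08e5}.
70a08e5 is in that set, so it is an ancestor of 112f8ae.

Yes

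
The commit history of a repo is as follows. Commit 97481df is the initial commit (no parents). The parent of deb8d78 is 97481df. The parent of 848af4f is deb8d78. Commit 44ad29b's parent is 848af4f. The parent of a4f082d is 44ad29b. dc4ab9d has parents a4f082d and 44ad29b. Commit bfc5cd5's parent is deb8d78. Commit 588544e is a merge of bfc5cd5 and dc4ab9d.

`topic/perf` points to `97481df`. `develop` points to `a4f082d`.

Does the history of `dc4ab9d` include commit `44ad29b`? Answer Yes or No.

Yes

Ancestors of dc4ab9d (commits reachable by following parents): {44ad29b, 848af4f, 97481df, a4f082d, dc4ab9d, deb8d78}.
44ad29b is in that set, so it is an ancestor of dc4ab9d.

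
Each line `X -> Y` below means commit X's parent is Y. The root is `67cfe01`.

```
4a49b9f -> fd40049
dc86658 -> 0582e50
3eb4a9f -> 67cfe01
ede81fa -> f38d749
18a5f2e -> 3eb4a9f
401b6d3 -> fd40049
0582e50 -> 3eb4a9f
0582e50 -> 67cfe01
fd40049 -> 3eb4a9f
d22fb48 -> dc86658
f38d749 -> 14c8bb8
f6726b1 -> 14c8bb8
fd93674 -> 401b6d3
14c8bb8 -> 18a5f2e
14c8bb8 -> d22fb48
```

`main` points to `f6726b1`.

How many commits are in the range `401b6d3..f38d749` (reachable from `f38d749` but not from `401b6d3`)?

Reachable from f38d749: {0582e50, 14c8bb8, 18a5f2e, 3eb4a9f, 67cfe01, d22fb48, dc86658, f38d749}.
Reachable from 401b6d3: {3eb4a9f, 401b6d3, 67cfe01, fd40049}.
In f38d749's history but not 401b6d3's: {0582e50, 14c8bb8, 18a5f2e, d22fb48, dc86658, f38d749} — 6 commits.

6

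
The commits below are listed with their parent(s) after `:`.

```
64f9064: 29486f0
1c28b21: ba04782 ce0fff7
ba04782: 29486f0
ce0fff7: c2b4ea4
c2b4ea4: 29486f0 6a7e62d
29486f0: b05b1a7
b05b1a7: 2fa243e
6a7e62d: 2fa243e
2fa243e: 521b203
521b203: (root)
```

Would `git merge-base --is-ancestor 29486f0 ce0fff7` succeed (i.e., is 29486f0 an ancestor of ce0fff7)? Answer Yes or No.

Ancestors of ce0fff7 (commits reachable by following parents): {29486f0, 2fa243e, 521b203, 6a7e62d, b05b1a7, c2b4ea4, ce0fff7}.
29486f0 is in that set, so it is an ancestor of ce0fff7.

Yes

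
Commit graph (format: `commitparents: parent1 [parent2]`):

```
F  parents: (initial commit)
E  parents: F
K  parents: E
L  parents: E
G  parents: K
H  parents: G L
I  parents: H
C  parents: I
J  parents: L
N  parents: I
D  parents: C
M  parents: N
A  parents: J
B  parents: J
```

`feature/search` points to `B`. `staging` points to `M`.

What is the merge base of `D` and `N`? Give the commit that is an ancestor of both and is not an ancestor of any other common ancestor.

Ancestors of D: {C, D, E, F, G, H, I, K, L}.
Ancestors of N: {E, F, G, H, I, K, L, N}.
Common ancestors: {E, F, G, H, I, K, L}.
Among these, I is not an ancestor of any other common ancestor — it is the merge base.

I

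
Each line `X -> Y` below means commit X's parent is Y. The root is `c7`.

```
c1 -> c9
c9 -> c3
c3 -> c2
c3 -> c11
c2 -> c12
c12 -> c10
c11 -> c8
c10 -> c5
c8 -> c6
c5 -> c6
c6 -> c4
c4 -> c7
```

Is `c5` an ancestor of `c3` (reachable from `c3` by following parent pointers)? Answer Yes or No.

Yes

Ancestors of c3 (commits reachable by following parents): {c10, c11, c12, c2, c3, c4, c5, c6, c7, c8}.
c5 is in that set, so it is an ancestor of c3.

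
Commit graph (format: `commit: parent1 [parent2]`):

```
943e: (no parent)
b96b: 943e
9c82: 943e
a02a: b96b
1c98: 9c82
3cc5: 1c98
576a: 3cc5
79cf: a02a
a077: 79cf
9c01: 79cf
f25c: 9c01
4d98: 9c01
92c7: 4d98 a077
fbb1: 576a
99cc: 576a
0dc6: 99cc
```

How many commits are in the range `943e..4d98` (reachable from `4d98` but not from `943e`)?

5

Reachable from 4d98: {4d98, 79cf, 943e, 9c01, a02a, b96b}.
Reachable from 943e: {943e}.
In 4d98's history but not 943e's: {4d98, 79cf, 9c01, a02a, b96b} — 5 commits.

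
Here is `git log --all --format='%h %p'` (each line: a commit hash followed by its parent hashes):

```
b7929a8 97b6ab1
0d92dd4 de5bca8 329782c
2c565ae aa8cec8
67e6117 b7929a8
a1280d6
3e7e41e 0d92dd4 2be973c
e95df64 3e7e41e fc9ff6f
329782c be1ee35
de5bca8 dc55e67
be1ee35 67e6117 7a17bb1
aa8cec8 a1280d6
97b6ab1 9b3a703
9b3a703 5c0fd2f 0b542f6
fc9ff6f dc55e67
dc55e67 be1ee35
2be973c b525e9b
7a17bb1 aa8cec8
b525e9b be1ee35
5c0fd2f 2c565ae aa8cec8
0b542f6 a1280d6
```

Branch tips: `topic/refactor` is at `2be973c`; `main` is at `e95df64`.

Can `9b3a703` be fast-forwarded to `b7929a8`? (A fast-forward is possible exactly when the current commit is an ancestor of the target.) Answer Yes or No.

A fast-forward from 9b3a703 to b7929a8 is possible iff 9b3a703 is an ancestor of b7929a8.
Ancestors of b7929a8: {0b542f6, 2c565ae, 5c0fd2f, 97b6ab1, 9b3a703, a1280d6, aa8cec8, b7929a8}.
9b3a703 is among them, so fast-forward is possible.

Yes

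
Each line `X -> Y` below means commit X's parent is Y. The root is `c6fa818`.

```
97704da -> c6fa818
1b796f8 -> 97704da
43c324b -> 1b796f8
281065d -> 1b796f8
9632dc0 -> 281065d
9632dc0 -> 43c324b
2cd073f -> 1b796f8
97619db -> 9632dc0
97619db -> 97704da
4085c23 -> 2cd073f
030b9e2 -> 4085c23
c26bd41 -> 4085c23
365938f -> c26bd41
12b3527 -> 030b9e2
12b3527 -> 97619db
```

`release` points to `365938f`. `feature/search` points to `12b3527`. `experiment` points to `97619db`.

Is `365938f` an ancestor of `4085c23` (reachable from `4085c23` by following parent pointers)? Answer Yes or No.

No

Ancestors of 4085c23: {1b796f8, 2cd073f, 4085c23, 97704da, c6fa818}.
365938f is not in that set, so it is not an ancestor of 4085c23.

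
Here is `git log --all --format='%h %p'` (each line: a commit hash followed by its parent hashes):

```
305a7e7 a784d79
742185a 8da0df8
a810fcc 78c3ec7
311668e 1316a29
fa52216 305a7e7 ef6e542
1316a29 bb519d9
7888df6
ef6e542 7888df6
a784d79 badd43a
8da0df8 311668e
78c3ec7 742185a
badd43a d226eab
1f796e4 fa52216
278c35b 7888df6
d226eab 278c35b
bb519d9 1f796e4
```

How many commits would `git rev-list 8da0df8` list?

Walking parent pointers from 8da0df8: reachable set = {1316a29, 1f796e4, 278c35b, 305a7e7, 311668e, 7888df6, 8da0df8, a784d79, badd43a, bb519d9, d226eab, ef6e542, fa52216}.
That is 13 commits.

13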